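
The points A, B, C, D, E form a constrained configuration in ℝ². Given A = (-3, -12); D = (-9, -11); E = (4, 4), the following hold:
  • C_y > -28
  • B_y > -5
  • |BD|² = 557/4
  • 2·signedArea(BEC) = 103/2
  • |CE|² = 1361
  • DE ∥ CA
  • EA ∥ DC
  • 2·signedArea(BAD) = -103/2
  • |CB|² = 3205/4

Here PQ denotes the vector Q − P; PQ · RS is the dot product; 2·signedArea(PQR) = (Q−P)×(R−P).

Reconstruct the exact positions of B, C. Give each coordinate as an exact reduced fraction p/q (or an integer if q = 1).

1. C_x = -16  [DE ∥ CA ∩ EA ∥ DC]
2. C_y = -27  [DE ∥ CA ∩ EA ∥ DC]
   → C = (-16, -27)
3. B_x = 1/2  [2·signedArea(BEC) = 103/2 ∩ 2·signedArea(BAD) = -103/2]
4. B_y = -4  [2·signedArea(BEC) = 103/2 ∩ 2·signedArea(BAD) = -103/2]
   → B = (1/2, -4)

B = (1/2, -4)
C = (-16, -27)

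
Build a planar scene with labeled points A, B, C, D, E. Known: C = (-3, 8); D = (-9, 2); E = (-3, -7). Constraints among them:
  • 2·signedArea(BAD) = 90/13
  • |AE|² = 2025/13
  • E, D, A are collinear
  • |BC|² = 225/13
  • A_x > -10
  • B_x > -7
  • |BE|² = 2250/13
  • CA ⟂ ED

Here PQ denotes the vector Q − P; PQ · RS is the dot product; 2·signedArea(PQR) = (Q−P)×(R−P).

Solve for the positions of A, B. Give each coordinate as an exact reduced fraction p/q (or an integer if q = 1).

1. A_x = -129/13  [E, D, A are collinear ∩ CA ⟂ ED]
2. A_y = 44/13  [E, D, A are collinear ∩ CA ⟂ ED]
   → A = (-129/13, 44/13)
3. B_x = -84/13  [line 18/13·x + 12/13·y + 48/13 = 0 ∩ |BC|² = 225/13]
4. B_y = 74/13  [line 18/13·x + 12/13·y + 48/13 = 0 ∩ |BC|² = 225/13]
   → B = (-84/13, 74/13)

A = (-129/13, 44/13)
B = (-84/13, 74/13)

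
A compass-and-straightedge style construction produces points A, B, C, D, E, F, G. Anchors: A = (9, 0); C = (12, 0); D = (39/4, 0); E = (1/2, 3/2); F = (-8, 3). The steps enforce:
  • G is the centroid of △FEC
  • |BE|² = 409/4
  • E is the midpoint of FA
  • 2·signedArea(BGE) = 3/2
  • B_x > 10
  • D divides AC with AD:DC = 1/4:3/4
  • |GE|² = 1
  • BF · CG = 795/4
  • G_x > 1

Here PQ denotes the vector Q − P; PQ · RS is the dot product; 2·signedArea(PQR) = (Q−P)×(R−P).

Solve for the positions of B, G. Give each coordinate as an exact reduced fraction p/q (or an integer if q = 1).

B = (21/2, 0)
G = (3/2, 3/2)

1. G_x = 3/2  [G is the centroid of △FEC]
2. G_y = 3/2  [G is the centroid of △FEC]
   → G = (3/2, 3/2)
3. B_x = 21/2  [2·signedArea(BGE) = 3/2 ∩ BF · CG = 795/4]
4. B_y = 0  [2·signedArea(BGE) = 3/2 ∩ BF · CG = 795/4]
   → B = (21/2, 0)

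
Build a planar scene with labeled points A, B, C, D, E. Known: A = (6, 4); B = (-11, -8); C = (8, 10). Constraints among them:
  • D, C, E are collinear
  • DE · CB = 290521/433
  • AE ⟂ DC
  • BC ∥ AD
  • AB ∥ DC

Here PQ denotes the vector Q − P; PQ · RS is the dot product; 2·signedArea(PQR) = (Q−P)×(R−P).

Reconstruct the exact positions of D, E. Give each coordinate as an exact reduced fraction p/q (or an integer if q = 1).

D = (25, 22)
E = (1662/433, 3058/433)

1. D_x = 25  [AB ∥ DC ∩ BC ∥ AD]
2. D_y = 22  [AB ∥ DC ∩ BC ∥ AD]
   → D = (25, 22)
3. E_x = 1662/433  [D, C, E are collinear ∩ AE ⟂ DC]
4. E_y = 3058/433  [D, C, E are collinear ∩ AE ⟂ DC]
   → E = (1662/433, 3058/433)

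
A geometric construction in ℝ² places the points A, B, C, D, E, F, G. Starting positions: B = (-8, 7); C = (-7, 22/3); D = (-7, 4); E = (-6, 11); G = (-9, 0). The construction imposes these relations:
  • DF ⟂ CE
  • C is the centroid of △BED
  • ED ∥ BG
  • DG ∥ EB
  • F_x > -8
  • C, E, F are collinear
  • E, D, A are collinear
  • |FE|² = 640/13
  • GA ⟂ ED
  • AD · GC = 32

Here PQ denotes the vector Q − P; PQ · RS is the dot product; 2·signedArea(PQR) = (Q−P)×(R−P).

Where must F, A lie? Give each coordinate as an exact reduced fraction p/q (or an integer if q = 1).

1. F_x = -102/13  [C, E, F are collinear ∩ DF ⟂ CE]
2. F_y = 55/13  [C, E, F are collinear ∩ DF ⟂ CE]
   → F = (-102/13, 55/13)
3. A_x = -38/5  [E, D, A are collinear ∩ GA ⟂ ED]
4. A_y = -1/5  [E, D, A are collinear ∩ GA ⟂ ED]
   → A = (-38/5, -1/5)

A = (-38/5, -1/5)
F = (-102/13, 55/13)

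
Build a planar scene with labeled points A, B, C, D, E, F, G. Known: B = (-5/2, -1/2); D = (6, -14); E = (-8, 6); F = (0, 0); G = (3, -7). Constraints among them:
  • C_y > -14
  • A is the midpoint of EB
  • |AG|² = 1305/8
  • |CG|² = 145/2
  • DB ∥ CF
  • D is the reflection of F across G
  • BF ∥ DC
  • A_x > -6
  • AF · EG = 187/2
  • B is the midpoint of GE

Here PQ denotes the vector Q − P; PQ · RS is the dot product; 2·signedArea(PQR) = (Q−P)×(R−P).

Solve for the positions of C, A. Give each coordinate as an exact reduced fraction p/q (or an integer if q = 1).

A = (-21/4, 11/4)
C = (17/2, -27/2)

1. C_x = 17/2  [DB ∥ CF ∩ BF ∥ DC]
2. C_y = -27/2  [DB ∥ CF ∩ BF ∥ DC]
   → C = (17/2, -27/2)
3. A_x = -21/4  [A is the midpoint of EB]
4. A_y = 11/4  [A is the midpoint of EB]
   → A = (-21/4, 11/4)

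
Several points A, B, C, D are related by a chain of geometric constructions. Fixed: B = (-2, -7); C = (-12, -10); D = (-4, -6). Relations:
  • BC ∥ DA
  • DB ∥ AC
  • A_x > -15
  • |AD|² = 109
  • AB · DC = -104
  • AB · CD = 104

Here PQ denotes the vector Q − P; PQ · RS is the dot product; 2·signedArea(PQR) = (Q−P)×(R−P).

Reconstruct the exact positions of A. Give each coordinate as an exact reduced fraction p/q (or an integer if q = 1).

A = (-14, -9)

1. A_x = -14  [DB ∥ AC ∩ BC ∥ DA]
2. A_y = -9  [DB ∥ AC ∩ BC ∥ DA]
   → A = (-14, -9)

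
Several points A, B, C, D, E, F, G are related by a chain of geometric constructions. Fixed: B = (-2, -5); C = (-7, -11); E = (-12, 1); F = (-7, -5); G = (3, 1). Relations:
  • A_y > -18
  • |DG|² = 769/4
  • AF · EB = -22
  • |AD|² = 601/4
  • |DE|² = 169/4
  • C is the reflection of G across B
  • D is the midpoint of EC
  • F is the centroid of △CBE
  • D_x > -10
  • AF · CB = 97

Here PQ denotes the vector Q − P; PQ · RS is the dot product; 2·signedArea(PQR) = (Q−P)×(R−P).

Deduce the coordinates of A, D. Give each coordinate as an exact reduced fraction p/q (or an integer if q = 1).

A = (-12, -17)
D = (-19/2, -5)

1. A_x = -12  [AF · CB = 97 ∩ AF · EB = -22]
2. A_y = -17  [AF · CB = 97 ∩ AF · EB = -22]
   → A = (-12, -17)
3. D_x = -19/2  [D is the midpoint of EC]
4. D_y = -5  [D is the midpoint of EC]
   → D = (-19/2, -5)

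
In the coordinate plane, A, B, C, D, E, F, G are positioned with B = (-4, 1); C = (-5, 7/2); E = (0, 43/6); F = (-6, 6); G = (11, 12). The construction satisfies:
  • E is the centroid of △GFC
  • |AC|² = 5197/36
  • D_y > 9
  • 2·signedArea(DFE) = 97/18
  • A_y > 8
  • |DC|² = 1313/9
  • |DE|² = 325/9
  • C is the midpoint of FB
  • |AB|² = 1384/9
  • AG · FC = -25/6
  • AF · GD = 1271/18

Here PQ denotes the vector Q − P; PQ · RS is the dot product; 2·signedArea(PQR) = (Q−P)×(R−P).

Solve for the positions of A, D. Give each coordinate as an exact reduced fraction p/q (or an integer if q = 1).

A = (6, 25/3)
D = (17/3, 55/6)

1. A_x = 6  [line -1·x + 5/2·y + -89/6 = 0 ∩ |AB|² = 1384/9]
2. A_y = 25/3  [line -1·x + 5/2·y + -89/6 = 0 ∩ |AB|² = 1384/9]
   → A = (6, 25/3)
3. D_x = 17/3  [2·signedArea(DFE) = 97/18 ∩ AF · GD = 1271/18]
4. D_y = 55/6  [2·signedArea(DFE) = 97/18 ∩ AF · GD = 1271/18]
   → D = (17/3, 55/6)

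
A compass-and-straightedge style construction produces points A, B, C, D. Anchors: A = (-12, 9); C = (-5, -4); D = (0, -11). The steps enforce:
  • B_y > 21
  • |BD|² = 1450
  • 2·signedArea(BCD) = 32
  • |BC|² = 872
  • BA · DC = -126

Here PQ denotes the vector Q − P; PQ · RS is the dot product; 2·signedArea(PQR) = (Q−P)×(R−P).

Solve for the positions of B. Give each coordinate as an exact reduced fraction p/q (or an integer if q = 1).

1. B_x = -19  [2·signedArea(BCD) = 32 ∩ BA · DC = -126]
2. B_y = 22  [2·signedArea(BCD) = 32 ∩ BA · DC = -126]
   → B = (-19, 22)

B = (-19, 22)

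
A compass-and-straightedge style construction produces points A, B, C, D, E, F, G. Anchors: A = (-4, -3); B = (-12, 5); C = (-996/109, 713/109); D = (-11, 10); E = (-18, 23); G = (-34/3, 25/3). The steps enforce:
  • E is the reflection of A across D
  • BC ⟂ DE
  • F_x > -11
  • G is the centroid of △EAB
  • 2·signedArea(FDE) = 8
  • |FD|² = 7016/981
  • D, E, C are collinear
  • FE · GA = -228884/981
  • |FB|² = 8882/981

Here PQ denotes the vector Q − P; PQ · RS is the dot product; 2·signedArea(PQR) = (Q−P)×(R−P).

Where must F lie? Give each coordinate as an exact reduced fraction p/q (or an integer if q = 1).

F = (-3347/327, 2432/327)

1. F_x = -3347/327  [2·signedArea(FDE) = 8 ∩ FE · GA = -228884/981]
2. F_y = 2432/327  [2·signedArea(FDE) = 8 ∩ FE · GA = -228884/981]
   → F = (-3347/327, 2432/327)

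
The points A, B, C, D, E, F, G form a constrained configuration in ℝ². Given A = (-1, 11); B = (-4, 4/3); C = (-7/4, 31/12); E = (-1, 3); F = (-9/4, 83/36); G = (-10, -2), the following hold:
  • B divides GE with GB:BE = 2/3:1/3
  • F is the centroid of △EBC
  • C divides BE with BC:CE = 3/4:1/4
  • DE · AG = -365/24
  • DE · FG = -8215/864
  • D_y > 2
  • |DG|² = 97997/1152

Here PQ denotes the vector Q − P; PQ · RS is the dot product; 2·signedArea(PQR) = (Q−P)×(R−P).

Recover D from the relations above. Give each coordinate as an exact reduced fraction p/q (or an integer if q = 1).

D = (-31/16, 119/48)

1. D_x = -31/16  [DE · AG = -365/24 ∩ DE · FG = -8215/864]
2. D_y = 119/48  [DE · AG = -365/24 ∩ DE · FG = -8215/864]
   → D = (-31/16, 119/48)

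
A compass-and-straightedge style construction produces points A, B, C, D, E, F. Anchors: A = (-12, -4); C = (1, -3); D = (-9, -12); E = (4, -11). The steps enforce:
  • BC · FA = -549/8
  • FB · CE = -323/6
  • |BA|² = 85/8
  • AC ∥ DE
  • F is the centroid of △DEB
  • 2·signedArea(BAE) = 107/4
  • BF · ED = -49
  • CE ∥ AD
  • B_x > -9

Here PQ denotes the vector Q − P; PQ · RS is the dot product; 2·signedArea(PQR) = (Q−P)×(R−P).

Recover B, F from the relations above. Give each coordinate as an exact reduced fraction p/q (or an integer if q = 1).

B = (-35/4, -15/4)
F = (-55/12, -107/12)

1. B_x = -35/4  [line 7·x + 16·y + 485/4 = 0 ∩ |BA|² = 85/8]
2. B_y = -15/4  [line 7·x + 16·y + 485/4 = 0 ∩ |BA|² = 85/8]
   → B = (-35/4, -15/4)
3. F_x = -55/12  [BC · FA = -549/8 ∩ F is the centroid of △DEB]
4. F_y = -107/12  [BC · FA = -549/8 ∩ F is the centroid of △DEB]
   → F = (-55/12, -107/12)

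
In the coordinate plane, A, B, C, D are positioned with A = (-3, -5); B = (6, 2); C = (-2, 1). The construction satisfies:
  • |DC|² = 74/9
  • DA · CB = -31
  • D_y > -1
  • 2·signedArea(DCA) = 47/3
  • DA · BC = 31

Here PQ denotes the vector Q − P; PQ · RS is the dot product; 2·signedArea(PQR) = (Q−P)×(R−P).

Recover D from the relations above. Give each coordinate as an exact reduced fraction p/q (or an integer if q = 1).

D = (1/3, -2/3)

1. D_x = 1/3  [DA · BC = 31 ∩ 2·signedArea(DCA) = 47/3]
2. D_y = -2/3  [DA · BC = 31 ∩ 2·signedArea(DCA) = 47/3]
   → D = (1/3, -2/3)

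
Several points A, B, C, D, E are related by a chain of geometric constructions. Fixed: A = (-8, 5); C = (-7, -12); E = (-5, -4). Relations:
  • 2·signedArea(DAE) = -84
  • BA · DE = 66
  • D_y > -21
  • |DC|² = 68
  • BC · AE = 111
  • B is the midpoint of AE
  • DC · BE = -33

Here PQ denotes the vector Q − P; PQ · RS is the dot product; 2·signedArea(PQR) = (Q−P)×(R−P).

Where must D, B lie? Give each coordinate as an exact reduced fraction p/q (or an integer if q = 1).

B = (-13/2, 1/2)
D = (-9, -20)

1. B_x = -13/2  [B is the midpoint of AE]
2. B_y = 1/2  [B is the midpoint of AE]
   → B = (-13/2, 1/2)
3. D_x = -9  [DC · BE = -33 ∩ 2·signedArea(DAE) = -84]
4. D_y = -20  [DC · BE = -33 ∩ 2·signedArea(DAE) = -84]
   → D = (-9, -20)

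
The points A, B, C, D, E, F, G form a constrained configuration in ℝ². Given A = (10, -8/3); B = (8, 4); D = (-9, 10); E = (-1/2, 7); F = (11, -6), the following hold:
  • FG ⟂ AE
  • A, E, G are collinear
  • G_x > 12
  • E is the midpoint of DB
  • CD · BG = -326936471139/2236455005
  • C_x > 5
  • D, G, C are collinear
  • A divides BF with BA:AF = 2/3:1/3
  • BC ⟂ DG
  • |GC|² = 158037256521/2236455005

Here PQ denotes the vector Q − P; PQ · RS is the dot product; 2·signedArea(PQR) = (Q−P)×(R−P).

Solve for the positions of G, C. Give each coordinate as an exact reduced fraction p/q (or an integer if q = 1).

1. G_x = 89479/7333  [A, E, G are collinear ∩ FG ⟂ AE]
2. G_y = -34422/7333  [A, E, G are collinear ∩ FG ⟂ AE]
   → G = (89479/7333, -34422/7333)
3. C_x = 11837809424/2236455005  [D, G, C are collinear ∩ BC ⟂ DG]
4. C_y = 210711912/2236455005  [D, G, C are collinear ∩ BC ⟂ DG]
   → C = (11837809424/2236455005, 210711912/2236455005)

C = (11837809424/2236455005, 210711912/2236455005)
G = (89479/7333, -34422/7333)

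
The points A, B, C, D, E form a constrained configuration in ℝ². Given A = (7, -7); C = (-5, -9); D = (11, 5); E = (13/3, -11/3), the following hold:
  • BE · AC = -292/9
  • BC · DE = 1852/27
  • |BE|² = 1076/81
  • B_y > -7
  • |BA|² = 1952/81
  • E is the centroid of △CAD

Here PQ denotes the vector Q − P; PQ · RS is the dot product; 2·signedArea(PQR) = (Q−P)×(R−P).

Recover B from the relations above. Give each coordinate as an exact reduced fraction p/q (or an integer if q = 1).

1. B_x = 19/9  [BE · AC = -292/9 ∩ BC · DE = 1852/27]
2. B_y = -59/9  [BE · AC = -292/9 ∩ BC · DE = 1852/27]
   → B = (19/9, -59/9)

B = (19/9, -59/9)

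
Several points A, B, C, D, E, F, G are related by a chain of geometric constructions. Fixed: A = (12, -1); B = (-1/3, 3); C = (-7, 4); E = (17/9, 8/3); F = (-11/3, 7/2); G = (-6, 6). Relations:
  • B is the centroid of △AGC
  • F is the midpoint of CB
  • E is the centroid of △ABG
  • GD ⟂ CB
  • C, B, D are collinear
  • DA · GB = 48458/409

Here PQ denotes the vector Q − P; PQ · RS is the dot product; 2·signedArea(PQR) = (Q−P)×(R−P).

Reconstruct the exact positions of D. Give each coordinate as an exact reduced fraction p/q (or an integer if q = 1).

1. D_x = -2583/409  [C, B, D are collinear ∩ GD ⟂ CB]
2. D_y = 1594/409  [C, B, D are collinear ∩ GD ⟂ CB]
   → D = (-2583/409, 1594/409)

D = (-2583/409, 1594/409)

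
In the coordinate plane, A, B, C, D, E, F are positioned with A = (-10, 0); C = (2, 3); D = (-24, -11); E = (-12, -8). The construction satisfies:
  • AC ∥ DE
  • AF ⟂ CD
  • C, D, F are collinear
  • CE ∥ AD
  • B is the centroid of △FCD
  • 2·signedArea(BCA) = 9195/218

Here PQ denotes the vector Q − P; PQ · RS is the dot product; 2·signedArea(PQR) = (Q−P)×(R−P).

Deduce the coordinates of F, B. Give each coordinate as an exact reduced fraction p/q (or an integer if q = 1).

B = (-6661/654, -2329/654)
F = (-1865/218, -585/218)

1. F_x = -1865/218  [C, D, F are collinear ∩ AF ⟂ CD]
2. F_y = -585/218  [C, D, F are collinear ∩ AF ⟂ CD]
   → F = (-1865/218, -585/218)
3. B_x = -6661/654  [B is the centroid of △FCD]
4. B_y = -2329/654  [B is the centroid of △FCD]
   → B = (-6661/654, -2329/654)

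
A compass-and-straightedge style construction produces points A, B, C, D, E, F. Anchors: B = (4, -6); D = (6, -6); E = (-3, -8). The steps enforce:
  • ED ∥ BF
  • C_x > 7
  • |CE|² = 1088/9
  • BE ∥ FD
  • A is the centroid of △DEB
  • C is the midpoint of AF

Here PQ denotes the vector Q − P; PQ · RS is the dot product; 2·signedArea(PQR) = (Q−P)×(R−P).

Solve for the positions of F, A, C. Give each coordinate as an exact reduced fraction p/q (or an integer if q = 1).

A = (7/3, -20/3)
C = (23/3, -16/3)
F = (13, -4)

1. F_x = 13  [BE ∥ FD ∩ ED ∥ BF]
2. F_y = -4  [BE ∥ FD ∩ ED ∥ BF]
   → F = (13, -4)
3. A_x = 7/3  [A is the centroid of △DEB]
4. A_y = -20/3  [A is the centroid of △DEB]
   → A = (7/3, -20/3)
5. C_x = 23/3  [C is the midpoint of AF]
6. C_y = -16/3  [C is the midpoint of AF]
   → C = (23/3, -16/3)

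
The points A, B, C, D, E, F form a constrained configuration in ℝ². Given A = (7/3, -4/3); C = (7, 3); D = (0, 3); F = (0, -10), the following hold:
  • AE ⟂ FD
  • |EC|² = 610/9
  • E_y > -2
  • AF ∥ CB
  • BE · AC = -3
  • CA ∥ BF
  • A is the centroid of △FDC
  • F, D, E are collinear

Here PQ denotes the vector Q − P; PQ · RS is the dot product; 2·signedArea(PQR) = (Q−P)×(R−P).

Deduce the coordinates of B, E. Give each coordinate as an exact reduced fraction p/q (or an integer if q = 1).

1. B_x = 14/3  [CA ∥ BF ∩ AF ∥ CB]
2. B_y = -17/3  [CA ∥ BF ∩ AF ∥ CB]
   → B = (14/3, -17/3)
3. E_x = 0  [F, D, E are collinear ∩ AE ⟂ FD]
4. E_y = -4/3  [F, D, E are collinear ∩ AE ⟂ FD]
   → E = (0, -4/3)

B = (14/3, -17/3)
E = (0, -4/3)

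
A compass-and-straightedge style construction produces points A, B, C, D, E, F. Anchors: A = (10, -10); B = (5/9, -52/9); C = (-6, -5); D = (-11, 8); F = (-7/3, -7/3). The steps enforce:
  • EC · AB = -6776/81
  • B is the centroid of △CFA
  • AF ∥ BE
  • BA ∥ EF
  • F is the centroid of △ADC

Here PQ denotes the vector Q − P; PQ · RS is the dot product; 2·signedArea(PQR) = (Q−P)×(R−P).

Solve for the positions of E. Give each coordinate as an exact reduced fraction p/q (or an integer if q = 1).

E = (-106/9, 17/9)

1. E_x = -106/9  [BA ∥ EF ∩ AF ∥ BE]
2. E_y = 17/9  [BA ∥ EF ∩ AF ∥ BE]
   → E = (-106/9, 17/9)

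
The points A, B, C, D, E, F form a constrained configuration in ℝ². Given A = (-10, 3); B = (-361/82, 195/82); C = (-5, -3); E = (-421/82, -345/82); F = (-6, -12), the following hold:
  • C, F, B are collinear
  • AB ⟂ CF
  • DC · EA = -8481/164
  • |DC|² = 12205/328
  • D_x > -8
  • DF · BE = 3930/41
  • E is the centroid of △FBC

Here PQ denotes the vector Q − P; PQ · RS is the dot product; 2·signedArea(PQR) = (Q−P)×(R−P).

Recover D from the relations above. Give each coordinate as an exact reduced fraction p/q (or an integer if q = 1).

1. D_x = -1181/164  [DC · EA = -8481/164 ∩ DF · BE = 3930/41]
2. D_y = 441/164  [DC · EA = -8481/164 ∩ DF · BE = 3930/41]
   → D = (-1181/164, 441/164)

D = (-1181/164, 441/164)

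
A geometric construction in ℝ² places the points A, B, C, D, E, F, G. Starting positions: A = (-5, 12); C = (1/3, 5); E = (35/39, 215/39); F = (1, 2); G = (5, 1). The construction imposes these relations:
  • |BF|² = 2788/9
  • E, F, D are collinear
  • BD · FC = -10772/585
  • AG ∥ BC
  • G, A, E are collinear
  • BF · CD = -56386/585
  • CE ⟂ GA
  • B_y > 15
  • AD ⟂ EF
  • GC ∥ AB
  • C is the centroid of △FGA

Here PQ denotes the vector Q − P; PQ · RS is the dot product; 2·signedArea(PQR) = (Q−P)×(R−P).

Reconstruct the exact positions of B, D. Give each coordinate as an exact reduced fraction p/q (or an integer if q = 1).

B = (-29/3, 16)
D = (777/1105, 13444/1105)

1. B_x = -29/3  [AG ∥ BC ∩ GC ∥ AB]
2. B_y = 16  [AG ∥ BC ∩ GC ∥ AB]
   → B = (-29/3, 16)
3. D_x = 777/1105  [E, F, D are collinear ∩ AD ⟂ EF]
4. D_y = 13444/1105  [E, F, D are collinear ∩ AD ⟂ EF]
   → D = (777/1105, 13444/1105)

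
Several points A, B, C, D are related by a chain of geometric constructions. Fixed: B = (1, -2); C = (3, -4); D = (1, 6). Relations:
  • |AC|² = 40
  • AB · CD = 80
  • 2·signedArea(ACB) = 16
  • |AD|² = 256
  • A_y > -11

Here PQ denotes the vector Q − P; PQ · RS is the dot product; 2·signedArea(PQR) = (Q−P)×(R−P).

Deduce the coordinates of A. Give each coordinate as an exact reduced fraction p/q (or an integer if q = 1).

1. A_x = 1  [AB · CD = 80 ∩ 2·signedArea(ACB) = 16]
2. A_y = -10  [AB · CD = 80 ∩ 2·signedArea(ACB) = 16]
   → A = (1, -10)

A = (1, -10)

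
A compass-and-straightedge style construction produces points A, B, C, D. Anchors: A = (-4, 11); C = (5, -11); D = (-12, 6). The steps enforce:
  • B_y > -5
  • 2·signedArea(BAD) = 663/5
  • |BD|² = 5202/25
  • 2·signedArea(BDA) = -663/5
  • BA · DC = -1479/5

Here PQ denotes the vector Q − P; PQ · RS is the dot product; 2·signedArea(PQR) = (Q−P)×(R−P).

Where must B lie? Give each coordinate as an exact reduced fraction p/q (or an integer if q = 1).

1. B_x = -9/5  [2·signedArea(BAD) = 663/5 ∩ BA · DC = -1479/5]
2. B_y = -21/5  [2·signedArea(BAD) = 663/5 ∩ BA · DC = -1479/5]
   → B = (-9/5, -21/5)

B = (-9/5, -21/5)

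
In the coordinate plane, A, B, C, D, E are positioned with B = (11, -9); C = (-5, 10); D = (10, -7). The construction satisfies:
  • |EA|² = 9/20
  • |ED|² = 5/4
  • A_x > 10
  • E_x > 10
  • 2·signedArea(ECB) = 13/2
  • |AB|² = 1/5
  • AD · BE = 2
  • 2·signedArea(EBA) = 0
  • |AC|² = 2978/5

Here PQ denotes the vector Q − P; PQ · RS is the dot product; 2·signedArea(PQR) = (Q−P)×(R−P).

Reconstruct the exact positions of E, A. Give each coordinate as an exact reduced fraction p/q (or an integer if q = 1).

1. E_x = 21/2  [line 19·x + 16·y + -143/2 = 0 ∩ |ED|² = 5/4]
2. E_y = -8  [line 19·x + 16·y + -143/2 = 0 ∩ |ED|² = 5/4]
   → E = (21/2, -8)
3. A_x = 54/5  [2·signedArea(EBA) = 0 ∩ AD · BE = 2]
4. A_y = -43/5  [2·signedArea(EBA) = 0 ∩ AD · BE = 2]
   → A = (54/5, -43/5)

A = (54/5, -43/5)
E = (21/2, -8)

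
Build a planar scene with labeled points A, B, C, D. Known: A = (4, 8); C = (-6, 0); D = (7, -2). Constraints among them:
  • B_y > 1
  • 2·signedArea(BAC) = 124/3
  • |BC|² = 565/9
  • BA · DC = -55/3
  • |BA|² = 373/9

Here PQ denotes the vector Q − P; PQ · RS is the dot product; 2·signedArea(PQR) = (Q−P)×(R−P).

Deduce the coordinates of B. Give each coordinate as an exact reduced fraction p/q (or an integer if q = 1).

B = (5/3, 2)

1. B_x = 5/3  [BA · DC = -55/3 ∩ 2·signedArea(BAC) = 124/3]
2. B_y = 2  [BA · DC = -55/3 ∩ 2·signedArea(BAC) = 124/3]
   → B = (5/3, 2)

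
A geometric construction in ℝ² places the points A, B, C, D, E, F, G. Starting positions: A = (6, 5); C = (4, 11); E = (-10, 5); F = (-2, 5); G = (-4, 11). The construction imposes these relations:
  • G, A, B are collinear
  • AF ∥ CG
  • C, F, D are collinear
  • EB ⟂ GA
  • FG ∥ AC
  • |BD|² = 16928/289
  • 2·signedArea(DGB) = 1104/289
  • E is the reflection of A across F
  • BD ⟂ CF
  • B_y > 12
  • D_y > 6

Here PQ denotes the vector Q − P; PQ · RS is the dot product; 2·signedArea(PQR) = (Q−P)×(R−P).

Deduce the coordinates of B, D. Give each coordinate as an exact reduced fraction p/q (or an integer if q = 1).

B = (-98/17, 205/17)
D = (-6/17, 113/17)

1. B_x = -98/17  [G, A, B are collinear ∩ EB ⟂ GA]
2. B_y = 205/17  [G, A, B are collinear ∩ EB ⟂ GA]
   → B = (-98/17, 205/17)
3. D_x = -6/17  [C, F, D are collinear ∩ BD ⟂ CF]
4. D_y = 113/17  [C, F, D are collinear ∩ BD ⟂ CF]
   → D = (-6/17, 113/17)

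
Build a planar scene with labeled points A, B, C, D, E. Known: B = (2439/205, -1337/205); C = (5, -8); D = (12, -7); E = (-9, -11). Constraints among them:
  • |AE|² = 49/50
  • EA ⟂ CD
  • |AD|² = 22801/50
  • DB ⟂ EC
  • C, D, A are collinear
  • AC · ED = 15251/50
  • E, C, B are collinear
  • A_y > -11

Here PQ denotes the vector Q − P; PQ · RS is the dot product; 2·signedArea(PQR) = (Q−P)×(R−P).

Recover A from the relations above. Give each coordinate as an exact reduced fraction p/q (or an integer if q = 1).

1. A_x = -457/50  [C, D, A are collinear ∩ EA ⟂ CD]
2. A_y = -501/50  [C, D, A are collinear ∩ EA ⟂ CD]
   → A = (-457/50, -501/50)

A = (-457/50, -501/50)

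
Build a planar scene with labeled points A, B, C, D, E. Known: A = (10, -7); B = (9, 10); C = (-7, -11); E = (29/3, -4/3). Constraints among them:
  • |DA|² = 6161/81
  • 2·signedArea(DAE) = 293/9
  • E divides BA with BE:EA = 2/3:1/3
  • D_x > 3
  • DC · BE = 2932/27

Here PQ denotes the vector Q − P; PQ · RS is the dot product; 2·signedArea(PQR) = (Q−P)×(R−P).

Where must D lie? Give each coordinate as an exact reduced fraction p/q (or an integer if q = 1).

1. D_x = 35/9  [2·signedArea(DAE) = 293/9 ∩ DC · BE = 2932/27]
2. D_y = -7/9  [2·signedArea(DAE) = 293/9 ∩ DC · BE = 2932/27]
   → D = (35/9, -7/9)

D = (35/9, -7/9)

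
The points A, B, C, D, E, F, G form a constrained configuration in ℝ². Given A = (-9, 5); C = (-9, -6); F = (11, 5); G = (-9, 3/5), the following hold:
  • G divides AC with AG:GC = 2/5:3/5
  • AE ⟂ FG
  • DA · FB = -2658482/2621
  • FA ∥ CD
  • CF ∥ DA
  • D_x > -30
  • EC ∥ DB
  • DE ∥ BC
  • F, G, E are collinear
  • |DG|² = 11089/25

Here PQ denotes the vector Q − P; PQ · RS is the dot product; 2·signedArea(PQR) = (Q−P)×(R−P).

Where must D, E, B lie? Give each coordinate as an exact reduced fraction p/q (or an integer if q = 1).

B = (-78429/2621, -33557/2621)
D = (-29, -6)
E = (-21169/2621, 2105/2621)

1. D_x = -29  [CF ∥ DA ∩ FA ∥ CD]
2. D_y = -6  [CF ∥ DA ∩ FA ∥ CD]
   → D = (-29, -6)
3. E_x = -21169/2621  [F, G, E are collinear ∩ AE ⟂ FG]
4. E_y = 2105/2621  [F, G, E are collinear ∩ AE ⟂ FG]
   → E = (-21169/2621, 2105/2621)
5. B_x = -78429/2621  [DE ∥ BC ∩ EC ∥ DB]
6. B_y = -33557/2621  [DE ∥ BC ∩ EC ∥ DB]
   → B = (-78429/2621, -33557/2621)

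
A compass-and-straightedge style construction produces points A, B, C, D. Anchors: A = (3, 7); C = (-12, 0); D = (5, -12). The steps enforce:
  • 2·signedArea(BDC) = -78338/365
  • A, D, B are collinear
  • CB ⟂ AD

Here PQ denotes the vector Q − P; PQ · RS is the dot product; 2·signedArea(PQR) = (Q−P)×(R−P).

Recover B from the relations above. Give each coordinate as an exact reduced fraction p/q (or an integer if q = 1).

1. B_x = 1301/365  [A, D, B are collinear ∩ CB ⟂ AD]
2. B_y = 598/365  [A, D, B are collinear ∩ CB ⟂ AD]
   → B = (1301/365, 598/365)

B = (1301/365, 598/365)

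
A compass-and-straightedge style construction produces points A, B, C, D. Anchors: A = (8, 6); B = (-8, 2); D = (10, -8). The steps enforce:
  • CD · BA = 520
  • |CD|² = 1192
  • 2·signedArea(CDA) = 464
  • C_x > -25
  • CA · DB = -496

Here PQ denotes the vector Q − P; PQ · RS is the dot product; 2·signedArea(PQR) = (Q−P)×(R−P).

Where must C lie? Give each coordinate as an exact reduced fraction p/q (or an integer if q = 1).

C = (-24, -2)

1. C_x = -24  [CA · DB = -496 ∩ CD · BA = 520]
2. C_y = -2  [CA · DB = -496 ∩ CD · BA = 520]
   → C = (-24, -2)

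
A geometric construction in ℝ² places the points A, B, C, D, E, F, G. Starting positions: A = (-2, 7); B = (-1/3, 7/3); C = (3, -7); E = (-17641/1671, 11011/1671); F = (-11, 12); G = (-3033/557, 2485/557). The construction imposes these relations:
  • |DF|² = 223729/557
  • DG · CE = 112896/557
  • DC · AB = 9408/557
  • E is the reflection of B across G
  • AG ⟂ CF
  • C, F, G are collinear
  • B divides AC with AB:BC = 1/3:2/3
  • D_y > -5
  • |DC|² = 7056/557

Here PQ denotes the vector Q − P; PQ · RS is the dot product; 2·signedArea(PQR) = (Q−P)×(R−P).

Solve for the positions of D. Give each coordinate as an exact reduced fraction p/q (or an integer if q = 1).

1. D_x = 495/557  [DC · AB = 9408/557 ∩ DG · CE = 112896/557]
2. D_y = -2303/557  [DC · AB = 9408/557 ∩ DG · CE = 112896/557]
   → D = (495/557, -2303/557)

D = (495/557, -2303/557)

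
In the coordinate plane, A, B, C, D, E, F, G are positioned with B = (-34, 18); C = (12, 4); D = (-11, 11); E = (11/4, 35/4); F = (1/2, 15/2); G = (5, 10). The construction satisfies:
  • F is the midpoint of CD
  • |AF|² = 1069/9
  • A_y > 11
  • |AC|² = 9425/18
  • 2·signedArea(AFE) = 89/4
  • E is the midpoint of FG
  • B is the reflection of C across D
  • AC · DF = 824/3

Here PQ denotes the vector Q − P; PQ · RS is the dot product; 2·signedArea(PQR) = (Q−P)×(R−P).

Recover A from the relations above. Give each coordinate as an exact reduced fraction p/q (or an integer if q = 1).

1. A_x = -19/2  [2·signedArea(AFE) = 89/4 ∩ AC · DF = 824/3]
2. A_y = 71/6  [2·signedArea(AFE) = 89/4 ∩ AC · DF = 824/3]
   → A = (-19/2, 71/6)

A = (-19/2, 71/6)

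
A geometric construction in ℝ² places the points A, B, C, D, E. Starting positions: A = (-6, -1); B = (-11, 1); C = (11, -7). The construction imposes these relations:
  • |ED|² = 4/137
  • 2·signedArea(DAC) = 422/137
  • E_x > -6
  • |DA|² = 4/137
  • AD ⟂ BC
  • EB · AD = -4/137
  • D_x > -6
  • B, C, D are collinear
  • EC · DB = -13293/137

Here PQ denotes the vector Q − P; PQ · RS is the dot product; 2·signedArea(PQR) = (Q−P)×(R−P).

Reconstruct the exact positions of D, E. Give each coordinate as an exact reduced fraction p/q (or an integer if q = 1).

D = (-814/137, -115/137)
E = (-806/137, -93/137)

1. D_x = -814/137  [B, C, D are collinear ∩ AD ⟂ BC]
2. D_y = -115/137  [B, C, D are collinear ∩ AD ⟂ BC]
   → D = (-814/137, -115/137)
3. E_x = -806/137  [EB · AD = -4/137 ∩ EC · DB = -13293/137]
4. E_y = -93/137  [EB · AD = -4/137 ∩ EC · DB = -13293/137]
   → E = (-806/137, -93/137)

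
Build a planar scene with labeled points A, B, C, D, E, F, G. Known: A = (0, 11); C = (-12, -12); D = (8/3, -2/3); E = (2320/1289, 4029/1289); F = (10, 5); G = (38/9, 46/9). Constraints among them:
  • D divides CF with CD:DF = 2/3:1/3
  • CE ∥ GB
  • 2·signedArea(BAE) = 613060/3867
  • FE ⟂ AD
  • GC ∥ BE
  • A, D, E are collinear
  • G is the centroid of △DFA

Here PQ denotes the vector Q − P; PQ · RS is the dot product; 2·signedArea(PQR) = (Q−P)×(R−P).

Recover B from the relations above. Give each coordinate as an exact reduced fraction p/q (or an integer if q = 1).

B = (209074/11601, 234767/11601)

1. B_x = 209074/11601  [GC ∥ BE ∩ CE ∥ GB]
2. B_y = 234767/11601  [GC ∥ BE ∩ CE ∥ GB]
   → B = (209074/11601, 234767/11601)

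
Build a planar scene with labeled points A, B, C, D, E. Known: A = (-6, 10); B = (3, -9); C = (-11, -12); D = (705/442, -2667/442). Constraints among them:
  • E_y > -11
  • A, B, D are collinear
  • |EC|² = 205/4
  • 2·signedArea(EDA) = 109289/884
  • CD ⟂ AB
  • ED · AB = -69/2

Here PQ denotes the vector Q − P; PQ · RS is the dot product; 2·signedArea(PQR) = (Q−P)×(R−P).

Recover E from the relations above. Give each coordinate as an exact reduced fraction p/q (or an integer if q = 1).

E = (-4, -21/2)

1. E_x = -4  [2·signedArea(EDA) = 109289/884 ∩ ED · AB = -69/2]
2. E_y = -21/2  [2·signedArea(EDA) = 109289/884 ∩ ED · AB = -69/2]
   → E = (-4, -21/2)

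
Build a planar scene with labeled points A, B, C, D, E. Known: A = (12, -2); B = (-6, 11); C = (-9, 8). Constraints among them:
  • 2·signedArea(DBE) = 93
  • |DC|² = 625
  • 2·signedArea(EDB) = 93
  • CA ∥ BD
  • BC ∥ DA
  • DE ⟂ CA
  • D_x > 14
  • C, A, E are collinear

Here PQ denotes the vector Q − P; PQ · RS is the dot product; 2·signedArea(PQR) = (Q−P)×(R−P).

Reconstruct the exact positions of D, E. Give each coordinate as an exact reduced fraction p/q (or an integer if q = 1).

1. D_x = 15  [BC ∥ DA ∩ CA ∥ BD]
2. D_y = 1  [BC ∥ DA ∩ CA ∥ BD]
   → D = (15, 1)
3. E_x = 7185/541  [C, A, E are collinear ∩ DE ⟂ CA]
4. E_y = -1412/541  [C, A, E are collinear ∩ DE ⟂ CA]
   → E = (7185/541, -1412/541)

D = (15, 1)
E = (7185/541, -1412/541)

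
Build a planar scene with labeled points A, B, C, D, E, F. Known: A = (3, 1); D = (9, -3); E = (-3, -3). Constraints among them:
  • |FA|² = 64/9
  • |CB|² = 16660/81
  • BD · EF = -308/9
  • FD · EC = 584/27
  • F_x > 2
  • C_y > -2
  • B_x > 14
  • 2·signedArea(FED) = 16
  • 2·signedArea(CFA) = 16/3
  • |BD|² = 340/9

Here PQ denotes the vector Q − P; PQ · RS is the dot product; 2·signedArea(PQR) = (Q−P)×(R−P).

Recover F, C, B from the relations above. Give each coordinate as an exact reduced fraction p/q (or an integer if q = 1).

B = (15, -13/3)
C = (1, -11/9)
F = (3, -5/3)

1. F_y = -5/3  [2·signedArea(FED) = 16]
2. F_x = 3  [|FA|² = 64/9]
   → F = (3, -5/3)
3. C_x = 1  [FD · EC = 584/27 ∩ 2·signedArea(CFA) = 16/3]
4. C_y = -11/9  [FD · EC = 584/27 ∩ 2·signedArea(CFA) = 16/3]
   → C = (1, -11/9)
5. B_x = 15  [line -6·x + -4/3·y + 758/9 = 0 ∩ |CB|² = 16660/81]
6. B_y = -13/3  [line -6·x + -4/3·y + 758/9 = 0 ∩ |CB|² = 16660/81]
   → B = (15, -13/3)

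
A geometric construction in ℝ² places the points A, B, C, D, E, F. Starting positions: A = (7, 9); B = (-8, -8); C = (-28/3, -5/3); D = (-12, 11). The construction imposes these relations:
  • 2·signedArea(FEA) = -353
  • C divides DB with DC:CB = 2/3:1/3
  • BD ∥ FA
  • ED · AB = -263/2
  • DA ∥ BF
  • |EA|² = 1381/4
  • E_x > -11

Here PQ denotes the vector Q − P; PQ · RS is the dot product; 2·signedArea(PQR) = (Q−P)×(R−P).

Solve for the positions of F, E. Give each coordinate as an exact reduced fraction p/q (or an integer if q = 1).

E = (-10, 3/2)
F = (11, -10)

1. F_x = 11  [BD ∥ FA ∩ DA ∥ BF]
2. F_y = -10  [BD ∥ FA ∩ DA ∥ BF]
   → F = (11, -10)
3. E_x = -10  [ED · AB = -263/2 ∩ 2·signedArea(FEA) = -353]
4. E_y = 3/2  [ED · AB = -263/2 ∩ 2·signedArea(FEA) = -353]
   → E = (-10, 3/2)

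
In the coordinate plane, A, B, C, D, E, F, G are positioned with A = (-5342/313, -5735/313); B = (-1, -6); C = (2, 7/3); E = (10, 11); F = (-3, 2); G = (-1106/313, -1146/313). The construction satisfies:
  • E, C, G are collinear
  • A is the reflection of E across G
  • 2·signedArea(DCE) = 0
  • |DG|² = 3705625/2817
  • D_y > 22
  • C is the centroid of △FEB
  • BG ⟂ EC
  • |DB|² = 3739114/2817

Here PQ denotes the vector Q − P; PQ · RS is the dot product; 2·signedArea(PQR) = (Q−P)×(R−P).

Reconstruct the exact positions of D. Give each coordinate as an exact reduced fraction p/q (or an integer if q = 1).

1. D_x = 6594/313  [line -26/3·x + 8·y + -4/3 = 0 ∩ |DB|² = 3739114/2817]
2. D_y = 21587/939  [line -26/3·x + 8·y + -4/3 = 0 ∩ |DB|² = 3739114/2817]
   → D = (6594/313, 21587/939)

D = (6594/313, 21587/939)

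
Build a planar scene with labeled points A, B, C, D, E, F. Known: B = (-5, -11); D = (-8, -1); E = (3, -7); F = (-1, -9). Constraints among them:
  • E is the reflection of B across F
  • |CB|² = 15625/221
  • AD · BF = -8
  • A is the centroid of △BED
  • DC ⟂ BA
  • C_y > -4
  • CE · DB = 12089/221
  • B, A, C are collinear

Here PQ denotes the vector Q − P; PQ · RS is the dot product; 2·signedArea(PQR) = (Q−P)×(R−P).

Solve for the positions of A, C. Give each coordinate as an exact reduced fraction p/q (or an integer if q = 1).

1. A_x = -10/3  [A is the centroid of △BED]
2. A_y = -19/3  [A is the centroid of △BED]
   → A = (-10/3, -19/3)
3. C_x = -480/221  [B, A, C are collinear ∩ DC ⟂ BA]
4. C_y = -681/221  [B, A, C are collinear ∩ DC ⟂ BA]
   → C = (-480/221, -681/221)

A = (-10/3, -19/3)
C = (-480/221, -681/221)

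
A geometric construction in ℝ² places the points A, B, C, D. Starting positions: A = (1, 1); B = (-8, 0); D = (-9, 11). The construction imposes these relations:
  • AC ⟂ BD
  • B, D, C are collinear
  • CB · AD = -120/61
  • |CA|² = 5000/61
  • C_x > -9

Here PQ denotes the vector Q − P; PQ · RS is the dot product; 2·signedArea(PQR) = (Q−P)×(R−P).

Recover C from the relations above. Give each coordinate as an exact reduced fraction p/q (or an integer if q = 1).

C = (-489/61, 11/61)

1. C_x = -489/61  [B, D, C are collinear ∩ AC ⟂ BD]
2. C_y = 11/61  [B, D, C are collinear ∩ AC ⟂ BD]
   → C = (-489/61, 11/61)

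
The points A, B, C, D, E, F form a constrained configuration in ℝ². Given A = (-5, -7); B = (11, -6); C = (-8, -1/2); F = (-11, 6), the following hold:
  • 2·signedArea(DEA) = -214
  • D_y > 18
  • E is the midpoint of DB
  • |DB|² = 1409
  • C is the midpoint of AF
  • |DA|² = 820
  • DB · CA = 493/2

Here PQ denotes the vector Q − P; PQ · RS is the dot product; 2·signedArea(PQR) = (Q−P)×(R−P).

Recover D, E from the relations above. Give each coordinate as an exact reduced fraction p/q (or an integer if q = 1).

D = (-17, 19)
E = (-3, 13/2)

1. D_x = -17  [line -3·x + 13/2·y + -349/2 = 0 ∩ |DA|² = 820]
2. D_y = 19  [line -3·x + 13/2·y + -349/2 = 0 ∩ |DA|² = 820]
   → D = (-17, 19)
3. E_x = -3  [2·signedArea(DEA) = -214 ∩ E is the midpoint of DB]
4. E_y = 13/2  [2·signedArea(DEA) = -214 ∩ E is the midpoint of DB]
   → E = (-3, 13/2)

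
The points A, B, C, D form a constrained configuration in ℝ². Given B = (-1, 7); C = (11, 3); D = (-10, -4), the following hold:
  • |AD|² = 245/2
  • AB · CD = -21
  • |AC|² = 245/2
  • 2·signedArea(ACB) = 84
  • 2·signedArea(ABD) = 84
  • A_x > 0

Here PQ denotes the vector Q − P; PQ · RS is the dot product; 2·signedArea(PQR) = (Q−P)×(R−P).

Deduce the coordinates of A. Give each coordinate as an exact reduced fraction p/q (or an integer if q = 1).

1. A_x = 1/2  [2·signedArea(ACB) = 84 ∩ 2·signedArea(ABD) = 84]
2. A_y = -1/2  [2·signedArea(ACB) = 84 ∩ 2·signedArea(ABD) = 84]
   → A = (1/2, -1/2)

A = (1/2, -1/2)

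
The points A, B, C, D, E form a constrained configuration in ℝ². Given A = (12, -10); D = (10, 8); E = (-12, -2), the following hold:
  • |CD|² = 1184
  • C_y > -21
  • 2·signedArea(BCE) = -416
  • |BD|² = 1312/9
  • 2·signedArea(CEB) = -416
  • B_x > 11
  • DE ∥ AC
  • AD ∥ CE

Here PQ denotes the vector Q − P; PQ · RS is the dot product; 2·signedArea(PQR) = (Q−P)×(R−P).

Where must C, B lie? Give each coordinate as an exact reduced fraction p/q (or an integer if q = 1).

B = (34/3, -4)
C = (-10, -20)

1. C_x = -10  [AD ∥ CE ∩ DE ∥ AC]
2. C_y = -20  [AD ∥ CE ∩ DE ∥ AC]
   → C = (-10, -20)
3. B_x = 34/3  [line -18·x + -2·y + 196 = 0 ∩ |BD|² = 1312/9]
4. B_y = -4  [line -18·x + -2·y + 196 = 0 ∩ |BD|² = 1312/9]
   → B = (34/3, -4)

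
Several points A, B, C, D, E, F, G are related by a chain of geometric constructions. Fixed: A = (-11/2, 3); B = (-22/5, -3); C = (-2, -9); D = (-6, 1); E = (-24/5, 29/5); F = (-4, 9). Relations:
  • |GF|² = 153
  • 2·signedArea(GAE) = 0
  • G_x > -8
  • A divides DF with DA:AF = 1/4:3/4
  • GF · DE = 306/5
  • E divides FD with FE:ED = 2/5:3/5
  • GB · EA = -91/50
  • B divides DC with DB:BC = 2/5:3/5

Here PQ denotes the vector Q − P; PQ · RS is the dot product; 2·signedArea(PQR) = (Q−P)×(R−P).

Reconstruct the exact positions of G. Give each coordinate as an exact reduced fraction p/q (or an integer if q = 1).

G = (-7, -3)

1. G_x = -7  [2·signedArea(GAE) = 0 ∩ GF · DE = 306/5]
2. G_y = -3  [2·signedArea(GAE) = 0 ∩ GF · DE = 306/5]
   → G = (-7, -3)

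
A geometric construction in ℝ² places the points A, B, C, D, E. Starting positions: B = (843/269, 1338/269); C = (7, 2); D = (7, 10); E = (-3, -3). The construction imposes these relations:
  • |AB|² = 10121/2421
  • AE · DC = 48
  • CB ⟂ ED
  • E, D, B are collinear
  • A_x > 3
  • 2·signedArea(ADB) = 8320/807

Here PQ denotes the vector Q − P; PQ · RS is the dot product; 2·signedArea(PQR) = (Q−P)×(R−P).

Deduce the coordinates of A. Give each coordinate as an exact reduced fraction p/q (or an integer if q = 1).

1. A_x = 11/3  [2·signedArea(ADB) = 8320/807 ∩ AE · DC = 48]
2. A_y = 3  [2·signedArea(ADB) = 8320/807 ∩ AE · DC = 48]
   → A = (11/3, 3)

A = (11/3, 3)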